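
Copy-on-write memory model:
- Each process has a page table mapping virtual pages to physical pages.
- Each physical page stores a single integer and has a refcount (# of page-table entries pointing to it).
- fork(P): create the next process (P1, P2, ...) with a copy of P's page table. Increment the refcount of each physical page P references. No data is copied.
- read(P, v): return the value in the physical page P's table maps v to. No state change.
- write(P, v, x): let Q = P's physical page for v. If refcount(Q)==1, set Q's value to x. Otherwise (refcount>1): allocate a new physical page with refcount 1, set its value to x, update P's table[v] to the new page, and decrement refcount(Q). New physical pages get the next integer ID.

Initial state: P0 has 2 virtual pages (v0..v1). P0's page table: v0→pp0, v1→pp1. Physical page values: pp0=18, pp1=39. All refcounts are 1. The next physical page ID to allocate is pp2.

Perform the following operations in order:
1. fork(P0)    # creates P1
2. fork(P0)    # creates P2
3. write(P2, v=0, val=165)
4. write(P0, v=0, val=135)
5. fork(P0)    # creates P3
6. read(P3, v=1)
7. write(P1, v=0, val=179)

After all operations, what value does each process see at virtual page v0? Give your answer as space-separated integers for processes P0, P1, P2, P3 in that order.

Op 1: fork(P0) -> P1. 2 ppages; refcounts: pp0:2 pp1:2
Op 2: fork(P0) -> P2. 2 ppages; refcounts: pp0:3 pp1:3
Op 3: write(P2, v0, 165). refcount(pp0)=3>1 -> COPY to pp2. 3 ppages; refcounts: pp0:2 pp1:3 pp2:1
Op 4: write(P0, v0, 135). refcount(pp0)=2>1 -> COPY to pp3. 4 ppages; refcounts: pp0:1 pp1:3 pp2:1 pp3:1
Op 5: fork(P0) -> P3. 4 ppages; refcounts: pp0:1 pp1:4 pp2:1 pp3:2
Op 6: read(P3, v1) -> 39. No state change.
Op 7: write(P1, v0, 179). refcount(pp0)=1 -> write in place. 4 ppages; refcounts: pp0:1 pp1:4 pp2:1 pp3:2
P0: v0 -> pp3 = 135
P1: v0 -> pp0 = 179
P2: v0 -> pp2 = 165
P3: v0 -> pp3 = 135

Answer: 135 179 165 135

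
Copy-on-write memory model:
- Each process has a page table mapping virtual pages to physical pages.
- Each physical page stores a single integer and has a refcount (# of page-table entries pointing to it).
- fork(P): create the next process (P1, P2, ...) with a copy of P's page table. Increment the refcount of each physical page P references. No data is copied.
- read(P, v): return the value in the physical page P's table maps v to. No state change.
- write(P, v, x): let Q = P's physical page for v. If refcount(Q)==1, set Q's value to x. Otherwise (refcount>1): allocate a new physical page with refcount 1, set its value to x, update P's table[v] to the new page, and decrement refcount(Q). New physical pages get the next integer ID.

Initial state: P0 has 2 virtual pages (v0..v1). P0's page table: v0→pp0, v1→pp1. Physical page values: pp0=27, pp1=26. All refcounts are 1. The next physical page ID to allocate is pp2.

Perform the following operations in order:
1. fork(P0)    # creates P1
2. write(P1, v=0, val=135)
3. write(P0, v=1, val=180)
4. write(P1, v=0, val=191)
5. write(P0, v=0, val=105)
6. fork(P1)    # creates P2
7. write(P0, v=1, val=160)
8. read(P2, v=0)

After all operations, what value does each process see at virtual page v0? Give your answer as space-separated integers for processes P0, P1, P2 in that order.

Op 1: fork(P0) -> P1. 2 ppages; refcounts: pp0:2 pp1:2
Op 2: write(P1, v0, 135). refcount(pp0)=2>1 -> COPY to pp2. 3 ppages; refcounts: pp0:1 pp1:2 pp2:1
Op 3: write(P0, v1, 180). refcount(pp1)=2>1 -> COPY to pp3. 4 ppages; refcounts: pp0:1 pp1:1 pp2:1 pp3:1
Op 4: write(P1, v0, 191). refcount(pp2)=1 -> write in place. 4 ppages; refcounts: pp0:1 pp1:1 pp2:1 pp3:1
Op 5: write(P0, v0, 105). refcount(pp0)=1 -> write in place. 4 ppages; refcounts: pp0:1 pp1:1 pp2:1 pp3:1
Op 6: fork(P1) -> P2. 4 ppages; refcounts: pp0:1 pp1:2 pp2:2 pp3:1
Op 7: write(P0, v1, 160). refcount(pp3)=1 -> write in place. 4 ppages; refcounts: pp0:1 pp1:2 pp2:2 pp3:1
Op 8: read(P2, v0) -> 191. No state change.
P0: v0 -> pp0 = 105
P1: v0 -> pp2 = 191
P2: v0 -> pp2 = 191

Answer: 105 191 191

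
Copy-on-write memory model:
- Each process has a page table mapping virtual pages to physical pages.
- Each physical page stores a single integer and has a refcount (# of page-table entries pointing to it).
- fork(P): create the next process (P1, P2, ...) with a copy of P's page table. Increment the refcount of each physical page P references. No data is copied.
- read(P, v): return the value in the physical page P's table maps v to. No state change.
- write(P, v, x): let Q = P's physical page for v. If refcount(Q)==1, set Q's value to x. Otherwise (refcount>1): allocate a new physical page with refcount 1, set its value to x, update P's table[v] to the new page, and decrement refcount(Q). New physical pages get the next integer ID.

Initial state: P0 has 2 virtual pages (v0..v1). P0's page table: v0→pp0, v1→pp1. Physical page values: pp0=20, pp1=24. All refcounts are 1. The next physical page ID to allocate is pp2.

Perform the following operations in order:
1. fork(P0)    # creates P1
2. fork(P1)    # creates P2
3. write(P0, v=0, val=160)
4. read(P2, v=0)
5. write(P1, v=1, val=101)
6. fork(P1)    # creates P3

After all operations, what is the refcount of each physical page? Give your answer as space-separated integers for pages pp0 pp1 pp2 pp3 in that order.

Op 1: fork(P0) -> P1. 2 ppages; refcounts: pp0:2 pp1:2
Op 2: fork(P1) -> P2. 2 ppages; refcounts: pp0:3 pp1:3
Op 3: write(P0, v0, 160). refcount(pp0)=3>1 -> COPY to pp2. 3 ppages; refcounts: pp0:2 pp1:3 pp2:1
Op 4: read(P2, v0) -> 20. No state change.
Op 5: write(P1, v1, 101). refcount(pp1)=3>1 -> COPY to pp3. 4 ppages; refcounts: pp0:2 pp1:2 pp2:1 pp3:1
Op 6: fork(P1) -> P3. 4 ppages; refcounts: pp0:3 pp1:2 pp2:1 pp3:2

Answer: 3 2 1 2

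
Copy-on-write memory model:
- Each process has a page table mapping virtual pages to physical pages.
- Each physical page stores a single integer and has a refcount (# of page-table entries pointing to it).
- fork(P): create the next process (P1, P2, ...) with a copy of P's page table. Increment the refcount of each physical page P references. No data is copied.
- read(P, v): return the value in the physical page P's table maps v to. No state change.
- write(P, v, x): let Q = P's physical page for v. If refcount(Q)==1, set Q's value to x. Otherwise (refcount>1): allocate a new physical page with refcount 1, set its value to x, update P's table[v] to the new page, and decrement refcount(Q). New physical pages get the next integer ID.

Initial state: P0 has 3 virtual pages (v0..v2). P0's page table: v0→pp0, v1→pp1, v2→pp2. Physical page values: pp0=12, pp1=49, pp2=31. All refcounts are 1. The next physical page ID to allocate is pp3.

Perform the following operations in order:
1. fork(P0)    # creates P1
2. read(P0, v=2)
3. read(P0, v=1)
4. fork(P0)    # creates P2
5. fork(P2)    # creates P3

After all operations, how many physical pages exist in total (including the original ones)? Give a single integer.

Answer: 3

Derivation:
Op 1: fork(P0) -> P1. 3 ppages; refcounts: pp0:2 pp1:2 pp2:2
Op 2: read(P0, v2) -> 31. No state change.
Op 3: read(P0, v1) -> 49. No state change.
Op 4: fork(P0) -> P2. 3 ppages; refcounts: pp0:3 pp1:3 pp2:3
Op 5: fork(P2) -> P3. 3 ppages; refcounts: pp0:4 pp1:4 pp2:4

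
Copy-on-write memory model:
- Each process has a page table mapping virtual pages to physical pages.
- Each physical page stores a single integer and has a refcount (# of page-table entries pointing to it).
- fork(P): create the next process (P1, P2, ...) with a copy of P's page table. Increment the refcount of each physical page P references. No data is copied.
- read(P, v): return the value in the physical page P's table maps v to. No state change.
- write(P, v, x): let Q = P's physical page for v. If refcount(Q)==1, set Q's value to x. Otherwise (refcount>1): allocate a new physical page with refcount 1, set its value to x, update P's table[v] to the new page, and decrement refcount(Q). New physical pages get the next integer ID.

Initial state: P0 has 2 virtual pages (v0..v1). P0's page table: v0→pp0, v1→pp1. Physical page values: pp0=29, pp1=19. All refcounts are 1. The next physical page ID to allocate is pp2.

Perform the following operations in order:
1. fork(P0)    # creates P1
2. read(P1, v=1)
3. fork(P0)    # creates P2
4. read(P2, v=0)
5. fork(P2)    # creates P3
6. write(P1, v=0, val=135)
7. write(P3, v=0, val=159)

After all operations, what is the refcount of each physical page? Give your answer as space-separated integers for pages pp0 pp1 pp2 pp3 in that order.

Op 1: fork(P0) -> P1. 2 ppages; refcounts: pp0:2 pp1:2
Op 2: read(P1, v1) -> 19. No state change.
Op 3: fork(P0) -> P2. 2 ppages; refcounts: pp0:3 pp1:3
Op 4: read(P2, v0) -> 29. No state change.
Op 5: fork(P2) -> P3. 2 ppages; refcounts: pp0:4 pp1:4
Op 6: write(P1, v0, 135). refcount(pp0)=4>1 -> COPY to pp2. 3 ppages; refcounts: pp0:3 pp1:4 pp2:1
Op 7: write(P3, v0, 159). refcount(pp0)=3>1 -> COPY to pp3. 4 ppages; refcounts: pp0:2 pp1:4 pp2:1 pp3:1

Answer: 2 4 1 1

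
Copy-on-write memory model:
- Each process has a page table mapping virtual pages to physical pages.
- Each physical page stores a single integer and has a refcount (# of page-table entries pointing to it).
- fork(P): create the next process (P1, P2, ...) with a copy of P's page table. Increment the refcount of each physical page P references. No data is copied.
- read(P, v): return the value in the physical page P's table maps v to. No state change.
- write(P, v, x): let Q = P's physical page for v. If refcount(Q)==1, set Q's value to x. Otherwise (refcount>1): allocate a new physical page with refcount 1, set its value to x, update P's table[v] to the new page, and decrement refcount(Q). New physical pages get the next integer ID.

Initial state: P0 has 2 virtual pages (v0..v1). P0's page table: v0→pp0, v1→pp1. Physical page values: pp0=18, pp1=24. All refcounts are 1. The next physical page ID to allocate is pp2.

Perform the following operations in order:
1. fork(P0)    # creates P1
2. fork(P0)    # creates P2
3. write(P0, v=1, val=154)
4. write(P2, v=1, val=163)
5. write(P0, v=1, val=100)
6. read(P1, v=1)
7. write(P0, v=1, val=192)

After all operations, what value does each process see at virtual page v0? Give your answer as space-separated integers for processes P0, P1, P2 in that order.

Op 1: fork(P0) -> P1. 2 ppages; refcounts: pp0:2 pp1:2
Op 2: fork(P0) -> P2. 2 ppages; refcounts: pp0:3 pp1:3
Op 3: write(P0, v1, 154). refcount(pp1)=3>1 -> COPY to pp2. 3 ppages; refcounts: pp0:3 pp1:2 pp2:1
Op 4: write(P2, v1, 163). refcount(pp1)=2>1 -> COPY to pp3. 4 ppages; refcounts: pp0:3 pp1:1 pp2:1 pp3:1
Op 5: write(P0, v1, 100). refcount(pp2)=1 -> write in place. 4 ppages; refcounts: pp0:3 pp1:1 pp2:1 pp3:1
Op 6: read(P1, v1) -> 24. No state change.
Op 7: write(P0, v1, 192). refcount(pp2)=1 -> write in place. 4 ppages; refcounts: pp0:3 pp1:1 pp2:1 pp3:1
P0: v0 -> pp0 = 18
P1: v0 -> pp0 = 18
P2: v0 -> pp0 = 18

Answer: 18 18 18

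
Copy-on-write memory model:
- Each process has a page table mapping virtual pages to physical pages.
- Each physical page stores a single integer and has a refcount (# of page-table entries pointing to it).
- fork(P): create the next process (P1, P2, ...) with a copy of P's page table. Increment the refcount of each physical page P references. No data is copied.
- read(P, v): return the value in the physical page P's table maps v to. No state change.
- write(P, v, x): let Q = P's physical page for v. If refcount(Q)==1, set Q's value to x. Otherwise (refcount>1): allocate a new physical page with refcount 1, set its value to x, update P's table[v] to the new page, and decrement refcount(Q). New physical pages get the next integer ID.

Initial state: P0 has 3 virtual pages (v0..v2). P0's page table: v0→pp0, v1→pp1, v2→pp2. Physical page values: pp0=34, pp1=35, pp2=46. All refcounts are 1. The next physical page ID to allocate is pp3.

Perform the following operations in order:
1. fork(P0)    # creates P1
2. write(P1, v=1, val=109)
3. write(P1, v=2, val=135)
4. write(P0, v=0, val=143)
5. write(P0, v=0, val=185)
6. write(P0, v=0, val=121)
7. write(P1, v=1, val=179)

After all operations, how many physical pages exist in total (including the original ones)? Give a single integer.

Answer: 6

Derivation:
Op 1: fork(P0) -> P1. 3 ppages; refcounts: pp0:2 pp1:2 pp2:2
Op 2: write(P1, v1, 109). refcount(pp1)=2>1 -> COPY to pp3. 4 ppages; refcounts: pp0:2 pp1:1 pp2:2 pp3:1
Op 3: write(P1, v2, 135). refcount(pp2)=2>1 -> COPY to pp4. 5 ppages; refcounts: pp0:2 pp1:1 pp2:1 pp3:1 pp4:1
Op 4: write(P0, v0, 143). refcount(pp0)=2>1 -> COPY to pp5. 6 ppages; refcounts: pp0:1 pp1:1 pp2:1 pp3:1 pp4:1 pp5:1
Op 5: write(P0, v0, 185). refcount(pp5)=1 -> write in place. 6 ppages; refcounts: pp0:1 pp1:1 pp2:1 pp3:1 pp4:1 pp5:1
Op 6: write(P0, v0, 121). refcount(pp5)=1 -> write in place. 6 ppages; refcounts: pp0:1 pp1:1 pp2:1 pp3:1 pp4:1 pp5:1
Op 7: write(P1, v1, 179). refcount(pp3)=1 -> write in place. 6 ppages; refcounts: pp0:1 pp1:1 pp2:1 pp3:1 pp4:1 pp5:1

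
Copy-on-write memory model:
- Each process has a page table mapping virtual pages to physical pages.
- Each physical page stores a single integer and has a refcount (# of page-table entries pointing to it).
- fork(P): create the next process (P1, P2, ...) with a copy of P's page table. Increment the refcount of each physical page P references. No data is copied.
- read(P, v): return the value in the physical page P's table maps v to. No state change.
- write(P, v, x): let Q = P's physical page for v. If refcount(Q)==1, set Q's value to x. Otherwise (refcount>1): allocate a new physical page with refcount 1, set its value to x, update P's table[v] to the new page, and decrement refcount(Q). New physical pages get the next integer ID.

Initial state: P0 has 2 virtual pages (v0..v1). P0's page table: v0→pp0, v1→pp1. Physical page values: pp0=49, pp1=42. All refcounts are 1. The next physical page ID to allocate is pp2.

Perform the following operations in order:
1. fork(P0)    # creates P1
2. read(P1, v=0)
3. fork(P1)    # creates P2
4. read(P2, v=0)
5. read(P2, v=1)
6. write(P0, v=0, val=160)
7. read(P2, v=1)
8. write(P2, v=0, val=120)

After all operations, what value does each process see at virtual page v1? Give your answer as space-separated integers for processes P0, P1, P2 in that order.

Answer: 42 42 42

Derivation:
Op 1: fork(P0) -> P1. 2 ppages; refcounts: pp0:2 pp1:2
Op 2: read(P1, v0) -> 49. No state change.
Op 3: fork(P1) -> P2. 2 ppages; refcounts: pp0:3 pp1:3
Op 4: read(P2, v0) -> 49. No state change.
Op 5: read(P2, v1) -> 42. No state change.
Op 6: write(P0, v0, 160). refcount(pp0)=3>1 -> COPY to pp2. 3 ppages; refcounts: pp0:2 pp1:3 pp2:1
Op 7: read(P2, v1) -> 42. No state change.
Op 8: write(P2, v0, 120). refcount(pp0)=2>1 -> COPY to pp3. 4 ppages; refcounts: pp0:1 pp1:3 pp2:1 pp3:1
P0: v1 -> pp1 = 42
P1: v1 -> pp1 = 42
P2: v1 -> pp1 = 42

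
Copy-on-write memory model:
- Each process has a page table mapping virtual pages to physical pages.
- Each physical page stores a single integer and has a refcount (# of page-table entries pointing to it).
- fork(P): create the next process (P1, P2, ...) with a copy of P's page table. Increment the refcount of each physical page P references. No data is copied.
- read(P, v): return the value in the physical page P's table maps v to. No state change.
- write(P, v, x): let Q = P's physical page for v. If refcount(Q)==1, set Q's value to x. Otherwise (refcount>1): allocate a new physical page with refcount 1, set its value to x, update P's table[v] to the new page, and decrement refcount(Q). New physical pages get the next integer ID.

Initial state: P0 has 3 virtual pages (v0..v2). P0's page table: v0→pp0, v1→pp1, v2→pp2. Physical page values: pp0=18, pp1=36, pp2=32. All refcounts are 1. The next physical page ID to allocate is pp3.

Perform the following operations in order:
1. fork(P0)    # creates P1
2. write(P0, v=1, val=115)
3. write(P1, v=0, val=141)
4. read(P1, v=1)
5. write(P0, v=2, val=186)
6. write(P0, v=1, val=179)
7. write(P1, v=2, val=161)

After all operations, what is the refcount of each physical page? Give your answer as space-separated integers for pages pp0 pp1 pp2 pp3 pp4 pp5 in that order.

Op 1: fork(P0) -> P1. 3 ppages; refcounts: pp0:2 pp1:2 pp2:2
Op 2: write(P0, v1, 115). refcount(pp1)=2>1 -> COPY to pp3. 4 ppages; refcounts: pp0:2 pp1:1 pp2:2 pp3:1
Op 3: write(P1, v0, 141). refcount(pp0)=2>1 -> COPY to pp4. 5 ppages; refcounts: pp0:1 pp1:1 pp2:2 pp3:1 pp4:1
Op 4: read(P1, v1) -> 36. No state change.
Op 5: write(P0, v2, 186). refcount(pp2)=2>1 -> COPY to pp5. 6 ppages; refcounts: pp0:1 pp1:1 pp2:1 pp3:1 pp4:1 pp5:1
Op 6: write(P0, v1, 179). refcount(pp3)=1 -> write in place. 6 ppages; refcounts: pp0:1 pp1:1 pp2:1 pp3:1 pp4:1 pp5:1
Op 7: write(P1, v2, 161). refcount(pp2)=1 -> write in place. 6 ppages; refcounts: pp0:1 pp1:1 pp2:1 pp3:1 pp4:1 pp5:1

Answer: 1 1 1 1 1 1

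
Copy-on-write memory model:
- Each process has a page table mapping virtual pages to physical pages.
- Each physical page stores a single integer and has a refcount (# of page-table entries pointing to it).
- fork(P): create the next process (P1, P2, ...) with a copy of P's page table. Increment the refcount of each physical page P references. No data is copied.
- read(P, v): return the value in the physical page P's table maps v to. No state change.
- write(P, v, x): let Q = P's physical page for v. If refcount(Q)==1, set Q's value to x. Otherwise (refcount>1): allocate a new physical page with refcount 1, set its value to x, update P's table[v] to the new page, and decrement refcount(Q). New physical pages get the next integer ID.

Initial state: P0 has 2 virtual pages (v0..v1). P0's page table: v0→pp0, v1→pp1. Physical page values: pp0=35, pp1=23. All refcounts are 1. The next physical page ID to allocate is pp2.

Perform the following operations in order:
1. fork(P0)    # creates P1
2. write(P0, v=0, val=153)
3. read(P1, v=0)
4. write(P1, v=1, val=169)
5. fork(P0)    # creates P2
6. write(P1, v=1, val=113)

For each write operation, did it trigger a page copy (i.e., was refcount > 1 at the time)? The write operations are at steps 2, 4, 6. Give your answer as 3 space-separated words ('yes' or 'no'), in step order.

Op 1: fork(P0) -> P1. 2 ppages; refcounts: pp0:2 pp1:2
Op 2: write(P0, v0, 153). refcount(pp0)=2>1 -> COPY to pp2. 3 ppages; refcounts: pp0:1 pp1:2 pp2:1
Op 3: read(P1, v0) -> 35. No state change.
Op 4: write(P1, v1, 169). refcount(pp1)=2>1 -> COPY to pp3. 4 ppages; refcounts: pp0:1 pp1:1 pp2:1 pp3:1
Op 5: fork(P0) -> P2. 4 ppages; refcounts: pp0:1 pp1:2 pp2:2 pp3:1
Op 6: write(P1, v1, 113). refcount(pp3)=1 -> write in place. 4 ppages; refcounts: pp0:1 pp1:2 pp2:2 pp3:1

yes yes no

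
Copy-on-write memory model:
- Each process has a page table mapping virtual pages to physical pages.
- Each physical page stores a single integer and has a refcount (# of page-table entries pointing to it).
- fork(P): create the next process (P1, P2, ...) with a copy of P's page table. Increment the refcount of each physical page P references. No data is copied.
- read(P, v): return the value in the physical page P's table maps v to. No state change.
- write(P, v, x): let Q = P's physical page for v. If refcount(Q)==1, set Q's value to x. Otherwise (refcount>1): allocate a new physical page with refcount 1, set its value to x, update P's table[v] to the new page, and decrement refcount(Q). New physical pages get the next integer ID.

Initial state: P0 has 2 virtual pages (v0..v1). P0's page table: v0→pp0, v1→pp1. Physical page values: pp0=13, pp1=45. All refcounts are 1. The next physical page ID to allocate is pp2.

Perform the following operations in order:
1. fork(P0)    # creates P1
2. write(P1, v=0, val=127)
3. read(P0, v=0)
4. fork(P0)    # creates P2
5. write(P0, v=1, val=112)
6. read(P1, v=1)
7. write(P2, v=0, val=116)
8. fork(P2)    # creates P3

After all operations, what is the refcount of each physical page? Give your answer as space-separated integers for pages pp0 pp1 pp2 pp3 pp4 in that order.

Op 1: fork(P0) -> P1. 2 ppages; refcounts: pp0:2 pp1:2
Op 2: write(P1, v0, 127). refcount(pp0)=2>1 -> COPY to pp2. 3 ppages; refcounts: pp0:1 pp1:2 pp2:1
Op 3: read(P0, v0) -> 13. No state change.
Op 4: fork(P0) -> P2. 3 ppages; refcounts: pp0:2 pp1:3 pp2:1
Op 5: write(P0, v1, 112). refcount(pp1)=3>1 -> COPY to pp3. 4 ppages; refcounts: pp0:2 pp1:2 pp2:1 pp3:1
Op 6: read(P1, v1) -> 45. No state change.
Op 7: write(P2, v0, 116). refcount(pp0)=2>1 -> COPY to pp4. 5 ppages; refcounts: pp0:1 pp1:2 pp2:1 pp3:1 pp4:1
Op 8: fork(P2) -> P3. 5 ppages; refcounts: pp0:1 pp1:3 pp2:1 pp3:1 pp4:2

Answer: 1 3 1 1 2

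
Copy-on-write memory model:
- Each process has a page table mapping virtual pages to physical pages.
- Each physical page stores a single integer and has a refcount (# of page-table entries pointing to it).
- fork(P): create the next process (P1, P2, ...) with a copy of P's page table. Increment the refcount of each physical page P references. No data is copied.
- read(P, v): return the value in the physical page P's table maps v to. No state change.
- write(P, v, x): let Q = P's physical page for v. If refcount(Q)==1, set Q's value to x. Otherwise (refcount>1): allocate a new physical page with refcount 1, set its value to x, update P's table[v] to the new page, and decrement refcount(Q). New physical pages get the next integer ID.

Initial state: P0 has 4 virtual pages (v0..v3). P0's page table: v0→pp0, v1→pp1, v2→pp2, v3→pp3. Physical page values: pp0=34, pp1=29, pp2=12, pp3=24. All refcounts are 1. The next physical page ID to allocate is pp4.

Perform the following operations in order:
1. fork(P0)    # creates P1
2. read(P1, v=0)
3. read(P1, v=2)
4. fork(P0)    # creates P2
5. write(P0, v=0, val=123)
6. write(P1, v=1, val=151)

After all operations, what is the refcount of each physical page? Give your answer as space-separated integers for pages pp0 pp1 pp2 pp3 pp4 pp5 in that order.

Answer: 2 2 3 3 1 1

Derivation:
Op 1: fork(P0) -> P1. 4 ppages; refcounts: pp0:2 pp1:2 pp2:2 pp3:2
Op 2: read(P1, v0) -> 34. No state change.
Op 3: read(P1, v2) -> 12. No state change.
Op 4: fork(P0) -> P2. 4 ppages; refcounts: pp0:3 pp1:3 pp2:3 pp3:3
Op 5: write(P0, v0, 123). refcount(pp0)=3>1 -> COPY to pp4. 5 ppages; refcounts: pp0:2 pp1:3 pp2:3 pp3:3 pp4:1
Op 6: write(P1, v1, 151). refcount(pp1)=3>1 -> COPY to pp5. 6 ppages; refcounts: pp0:2 pp1:2 pp2:3 pp3:3 pp4:1 pp5:1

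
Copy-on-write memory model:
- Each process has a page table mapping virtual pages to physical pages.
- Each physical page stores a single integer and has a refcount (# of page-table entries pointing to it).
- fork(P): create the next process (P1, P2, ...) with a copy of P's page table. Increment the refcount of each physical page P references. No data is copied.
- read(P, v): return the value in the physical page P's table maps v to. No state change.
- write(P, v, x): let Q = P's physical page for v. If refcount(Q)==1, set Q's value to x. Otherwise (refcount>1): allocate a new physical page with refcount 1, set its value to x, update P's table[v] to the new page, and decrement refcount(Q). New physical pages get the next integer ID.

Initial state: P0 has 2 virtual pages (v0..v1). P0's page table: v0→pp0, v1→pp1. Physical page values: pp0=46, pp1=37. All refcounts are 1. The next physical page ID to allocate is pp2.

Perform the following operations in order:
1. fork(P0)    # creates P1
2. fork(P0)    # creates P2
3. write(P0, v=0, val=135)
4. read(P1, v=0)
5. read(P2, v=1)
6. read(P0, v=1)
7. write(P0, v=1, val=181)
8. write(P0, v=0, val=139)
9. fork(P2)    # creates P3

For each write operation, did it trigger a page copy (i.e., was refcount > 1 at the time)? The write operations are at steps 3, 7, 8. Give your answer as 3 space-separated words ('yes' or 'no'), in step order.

Op 1: fork(P0) -> P1. 2 ppages; refcounts: pp0:2 pp1:2
Op 2: fork(P0) -> P2. 2 ppages; refcounts: pp0:3 pp1:3
Op 3: write(P0, v0, 135). refcount(pp0)=3>1 -> COPY to pp2. 3 ppages; refcounts: pp0:2 pp1:3 pp2:1
Op 4: read(P1, v0) -> 46. No state change.
Op 5: read(P2, v1) -> 37. No state change.
Op 6: read(P0, v1) -> 37. No state change.
Op 7: write(P0, v1, 181). refcount(pp1)=3>1 -> COPY to pp3. 4 ppages; refcounts: pp0:2 pp1:2 pp2:1 pp3:1
Op 8: write(P0, v0, 139). refcount(pp2)=1 -> write in place. 4 ppages; refcounts: pp0:2 pp1:2 pp2:1 pp3:1
Op 9: fork(P2) -> P3. 4 ppages; refcounts: pp0:3 pp1:3 pp2:1 pp3:1

yes yes no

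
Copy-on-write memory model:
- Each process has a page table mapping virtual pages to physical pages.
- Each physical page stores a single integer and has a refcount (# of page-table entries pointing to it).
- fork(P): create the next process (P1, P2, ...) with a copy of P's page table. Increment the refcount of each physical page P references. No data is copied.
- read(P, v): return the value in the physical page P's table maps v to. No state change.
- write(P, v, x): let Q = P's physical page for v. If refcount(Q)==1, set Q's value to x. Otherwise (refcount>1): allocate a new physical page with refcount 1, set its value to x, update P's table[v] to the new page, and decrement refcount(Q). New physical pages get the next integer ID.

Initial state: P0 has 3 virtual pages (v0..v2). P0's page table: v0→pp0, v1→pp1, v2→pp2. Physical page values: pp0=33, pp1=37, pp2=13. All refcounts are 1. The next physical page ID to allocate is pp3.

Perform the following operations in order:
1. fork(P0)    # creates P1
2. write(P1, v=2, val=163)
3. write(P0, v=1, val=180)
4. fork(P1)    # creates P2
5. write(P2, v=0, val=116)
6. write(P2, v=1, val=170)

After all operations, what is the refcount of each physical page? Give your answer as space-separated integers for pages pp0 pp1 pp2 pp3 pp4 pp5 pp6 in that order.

Op 1: fork(P0) -> P1. 3 ppages; refcounts: pp0:2 pp1:2 pp2:2
Op 2: write(P1, v2, 163). refcount(pp2)=2>1 -> COPY to pp3. 4 ppages; refcounts: pp0:2 pp1:2 pp2:1 pp3:1
Op 3: write(P0, v1, 180). refcount(pp1)=2>1 -> COPY to pp4. 5 ppages; refcounts: pp0:2 pp1:1 pp2:1 pp3:1 pp4:1
Op 4: fork(P1) -> P2. 5 ppages; refcounts: pp0:3 pp1:2 pp2:1 pp3:2 pp4:1
Op 5: write(P2, v0, 116). refcount(pp0)=3>1 -> COPY to pp5. 6 ppages; refcounts: pp0:2 pp1:2 pp2:1 pp3:2 pp4:1 pp5:1
Op 6: write(P2, v1, 170). refcount(pp1)=2>1 -> COPY to pp6. 7 ppages; refcounts: pp0:2 pp1:1 pp2:1 pp3:2 pp4:1 pp5:1 pp6:1

Answer: 2 1 1 2 1 1 1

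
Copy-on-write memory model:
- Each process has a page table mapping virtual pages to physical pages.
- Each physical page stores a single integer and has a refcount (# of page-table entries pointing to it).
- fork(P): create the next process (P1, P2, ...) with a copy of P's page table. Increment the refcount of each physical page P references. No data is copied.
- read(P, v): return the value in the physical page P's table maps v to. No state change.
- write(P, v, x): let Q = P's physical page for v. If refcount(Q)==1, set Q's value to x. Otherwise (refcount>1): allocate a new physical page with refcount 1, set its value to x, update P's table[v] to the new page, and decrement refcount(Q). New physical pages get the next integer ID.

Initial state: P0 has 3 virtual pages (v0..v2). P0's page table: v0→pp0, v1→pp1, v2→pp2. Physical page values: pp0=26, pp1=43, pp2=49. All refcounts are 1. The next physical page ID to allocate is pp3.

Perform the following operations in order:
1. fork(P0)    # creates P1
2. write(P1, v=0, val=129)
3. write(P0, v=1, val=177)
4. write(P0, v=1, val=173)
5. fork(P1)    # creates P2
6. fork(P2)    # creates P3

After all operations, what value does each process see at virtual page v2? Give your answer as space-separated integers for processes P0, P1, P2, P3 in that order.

Answer: 49 49 49 49

Derivation:
Op 1: fork(P0) -> P1. 3 ppages; refcounts: pp0:2 pp1:2 pp2:2
Op 2: write(P1, v0, 129). refcount(pp0)=2>1 -> COPY to pp3. 4 ppages; refcounts: pp0:1 pp1:2 pp2:2 pp3:1
Op 3: write(P0, v1, 177). refcount(pp1)=2>1 -> COPY to pp4. 5 ppages; refcounts: pp0:1 pp1:1 pp2:2 pp3:1 pp4:1
Op 4: write(P0, v1, 173). refcount(pp4)=1 -> write in place. 5 ppages; refcounts: pp0:1 pp1:1 pp2:2 pp3:1 pp4:1
Op 5: fork(P1) -> P2. 5 ppages; refcounts: pp0:1 pp1:2 pp2:3 pp3:2 pp4:1
Op 6: fork(P2) -> P3. 5 ppages; refcounts: pp0:1 pp1:3 pp2:4 pp3:3 pp4:1
P0: v2 -> pp2 = 49
P1: v2 -> pp2 = 49
P2: v2 -> pp2 = 49
P3: v2 -> pp2 = 49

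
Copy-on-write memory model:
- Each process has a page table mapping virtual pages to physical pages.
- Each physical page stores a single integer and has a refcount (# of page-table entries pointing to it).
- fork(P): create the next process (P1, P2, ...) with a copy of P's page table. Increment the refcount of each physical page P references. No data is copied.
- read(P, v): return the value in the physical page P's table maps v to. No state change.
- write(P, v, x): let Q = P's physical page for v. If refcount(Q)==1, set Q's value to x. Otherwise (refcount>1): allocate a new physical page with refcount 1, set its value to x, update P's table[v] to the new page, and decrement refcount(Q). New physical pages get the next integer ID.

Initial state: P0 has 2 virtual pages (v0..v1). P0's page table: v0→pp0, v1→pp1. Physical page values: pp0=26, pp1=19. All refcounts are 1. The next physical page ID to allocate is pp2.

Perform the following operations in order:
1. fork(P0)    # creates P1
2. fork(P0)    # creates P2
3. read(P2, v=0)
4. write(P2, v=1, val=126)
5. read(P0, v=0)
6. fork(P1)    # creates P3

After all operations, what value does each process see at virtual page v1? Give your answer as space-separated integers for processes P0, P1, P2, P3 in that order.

Op 1: fork(P0) -> P1. 2 ppages; refcounts: pp0:2 pp1:2
Op 2: fork(P0) -> P2. 2 ppages; refcounts: pp0:3 pp1:3
Op 3: read(P2, v0) -> 26. No state change.
Op 4: write(P2, v1, 126). refcount(pp1)=3>1 -> COPY to pp2. 3 ppages; refcounts: pp0:3 pp1:2 pp2:1
Op 5: read(P0, v0) -> 26. No state change.
Op 6: fork(P1) -> P3. 3 ppages; refcounts: pp0:4 pp1:3 pp2:1
P0: v1 -> pp1 = 19
P1: v1 -> pp1 = 19
P2: v1 -> pp2 = 126
P3: v1 -> pp1 = 19

Answer: 19 19 126 19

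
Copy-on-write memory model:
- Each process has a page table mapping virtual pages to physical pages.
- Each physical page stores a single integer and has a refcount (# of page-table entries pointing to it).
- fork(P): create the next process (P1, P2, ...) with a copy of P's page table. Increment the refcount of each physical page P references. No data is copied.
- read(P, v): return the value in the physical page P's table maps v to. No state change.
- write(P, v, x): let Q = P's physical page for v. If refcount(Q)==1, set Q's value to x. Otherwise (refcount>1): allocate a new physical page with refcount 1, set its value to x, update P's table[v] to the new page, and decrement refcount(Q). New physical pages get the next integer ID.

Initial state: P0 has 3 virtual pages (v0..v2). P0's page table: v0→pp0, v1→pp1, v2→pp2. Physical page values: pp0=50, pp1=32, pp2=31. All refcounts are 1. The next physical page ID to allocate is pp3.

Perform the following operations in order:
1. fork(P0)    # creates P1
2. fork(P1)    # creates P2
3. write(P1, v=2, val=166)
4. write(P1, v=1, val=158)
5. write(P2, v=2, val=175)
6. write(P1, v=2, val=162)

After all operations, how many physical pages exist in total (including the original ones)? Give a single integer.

Op 1: fork(P0) -> P1. 3 ppages; refcounts: pp0:2 pp1:2 pp2:2
Op 2: fork(P1) -> P2. 3 ppages; refcounts: pp0:3 pp1:3 pp2:3
Op 3: write(P1, v2, 166). refcount(pp2)=3>1 -> COPY to pp3. 4 ppages; refcounts: pp0:3 pp1:3 pp2:2 pp3:1
Op 4: write(P1, v1, 158). refcount(pp1)=3>1 -> COPY to pp4. 5 ppages; refcounts: pp0:3 pp1:2 pp2:2 pp3:1 pp4:1
Op 5: write(P2, v2, 175). refcount(pp2)=2>1 -> COPY to pp5. 6 ppages; refcounts: pp0:3 pp1:2 pp2:1 pp3:1 pp4:1 pp5:1
Op 6: write(P1, v2, 162). refcount(pp3)=1 -> write in place. 6 ppages; refcounts: pp0:3 pp1:2 pp2:1 pp3:1 pp4:1 pp5:1

Answer: 6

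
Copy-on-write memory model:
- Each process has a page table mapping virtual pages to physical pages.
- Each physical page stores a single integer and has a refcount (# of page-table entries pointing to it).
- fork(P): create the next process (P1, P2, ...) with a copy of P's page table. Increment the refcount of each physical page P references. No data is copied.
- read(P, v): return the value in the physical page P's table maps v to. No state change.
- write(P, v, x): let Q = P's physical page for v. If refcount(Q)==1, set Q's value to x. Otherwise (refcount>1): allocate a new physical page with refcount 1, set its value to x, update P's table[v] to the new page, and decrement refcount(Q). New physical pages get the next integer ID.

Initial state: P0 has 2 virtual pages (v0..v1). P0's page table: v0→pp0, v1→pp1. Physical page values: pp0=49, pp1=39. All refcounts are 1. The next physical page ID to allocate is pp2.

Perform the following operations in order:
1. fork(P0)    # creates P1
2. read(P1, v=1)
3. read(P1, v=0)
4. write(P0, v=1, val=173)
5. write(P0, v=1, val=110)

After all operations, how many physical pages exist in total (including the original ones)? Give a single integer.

Op 1: fork(P0) -> P1. 2 ppages; refcounts: pp0:2 pp1:2
Op 2: read(P1, v1) -> 39. No state change.
Op 3: read(P1, v0) -> 49. No state change.
Op 4: write(P0, v1, 173). refcount(pp1)=2>1 -> COPY to pp2. 3 ppages; refcounts: pp0:2 pp1:1 pp2:1
Op 5: write(P0, v1, 110). refcount(pp2)=1 -> write in place. 3 ppages; refcounts: pp0:2 pp1:1 pp2:1

Answer: 3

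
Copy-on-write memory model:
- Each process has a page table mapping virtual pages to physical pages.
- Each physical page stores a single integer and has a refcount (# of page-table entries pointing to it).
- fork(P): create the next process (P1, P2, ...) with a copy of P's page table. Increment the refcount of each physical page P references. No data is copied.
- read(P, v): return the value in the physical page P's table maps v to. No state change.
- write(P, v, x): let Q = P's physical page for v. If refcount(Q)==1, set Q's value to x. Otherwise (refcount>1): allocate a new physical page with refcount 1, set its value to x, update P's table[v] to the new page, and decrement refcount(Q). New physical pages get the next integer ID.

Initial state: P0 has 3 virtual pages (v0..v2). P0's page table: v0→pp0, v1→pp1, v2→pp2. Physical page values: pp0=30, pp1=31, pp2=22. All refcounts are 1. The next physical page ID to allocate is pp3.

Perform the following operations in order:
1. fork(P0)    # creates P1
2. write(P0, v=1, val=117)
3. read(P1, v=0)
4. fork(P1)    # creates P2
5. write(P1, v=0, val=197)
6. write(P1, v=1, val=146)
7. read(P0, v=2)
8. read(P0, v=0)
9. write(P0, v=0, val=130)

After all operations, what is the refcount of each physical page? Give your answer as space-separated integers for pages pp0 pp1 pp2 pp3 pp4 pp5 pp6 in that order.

Op 1: fork(P0) -> P1. 3 ppages; refcounts: pp0:2 pp1:2 pp2:2
Op 2: write(P0, v1, 117). refcount(pp1)=2>1 -> COPY to pp3. 4 ppages; refcounts: pp0:2 pp1:1 pp2:2 pp3:1
Op 3: read(P1, v0) -> 30. No state change.
Op 4: fork(P1) -> P2. 4 ppages; refcounts: pp0:3 pp1:2 pp2:3 pp3:1
Op 5: write(P1, v0, 197). refcount(pp0)=3>1 -> COPY to pp4. 5 ppages; refcounts: pp0:2 pp1:2 pp2:3 pp3:1 pp4:1
Op 6: write(P1, v1, 146). refcount(pp1)=2>1 -> COPY to pp5. 6 ppages; refcounts: pp0:2 pp1:1 pp2:3 pp3:1 pp4:1 pp5:1
Op 7: read(P0, v2) -> 22. No state change.
Op 8: read(P0, v0) -> 30. No state change.
Op 9: write(P0, v0, 130). refcount(pp0)=2>1 -> COPY to pp6. 7 ppages; refcounts: pp0:1 pp1:1 pp2:3 pp3:1 pp4:1 pp5:1 pp6:1

Answer: 1 1 3 1 1 1 1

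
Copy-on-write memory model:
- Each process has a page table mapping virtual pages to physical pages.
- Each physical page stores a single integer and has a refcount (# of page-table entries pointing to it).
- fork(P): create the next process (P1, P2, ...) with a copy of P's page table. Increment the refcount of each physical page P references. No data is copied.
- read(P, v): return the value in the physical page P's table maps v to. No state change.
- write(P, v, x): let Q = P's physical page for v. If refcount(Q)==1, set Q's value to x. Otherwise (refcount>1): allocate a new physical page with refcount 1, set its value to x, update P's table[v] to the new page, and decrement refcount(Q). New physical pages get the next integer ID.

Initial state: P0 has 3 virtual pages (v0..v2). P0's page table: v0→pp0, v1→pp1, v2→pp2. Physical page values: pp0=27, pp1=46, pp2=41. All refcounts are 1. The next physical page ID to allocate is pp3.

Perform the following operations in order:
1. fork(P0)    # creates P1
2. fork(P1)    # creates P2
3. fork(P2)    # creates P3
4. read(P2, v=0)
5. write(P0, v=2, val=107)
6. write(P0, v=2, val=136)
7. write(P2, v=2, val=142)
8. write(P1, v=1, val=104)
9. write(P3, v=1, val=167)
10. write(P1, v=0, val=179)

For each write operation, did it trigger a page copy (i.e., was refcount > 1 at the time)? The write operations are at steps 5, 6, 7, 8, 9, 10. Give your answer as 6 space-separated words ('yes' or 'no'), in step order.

Op 1: fork(P0) -> P1. 3 ppages; refcounts: pp0:2 pp1:2 pp2:2
Op 2: fork(P1) -> P2. 3 ppages; refcounts: pp0:3 pp1:3 pp2:3
Op 3: fork(P2) -> P3. 3 ppages; refcounts: pp0:4 pp1:4 pp2:4
Op 4: read(P2, v0) -> 27. No state change.
Op 5: write(P0, v2, 107). refcount(pp2)=4>1 -> COPY to pp3. 4 ppages; refcounts: pp0:4 pp1:4 pp2:3 pp3:1
Op 6: write(P0, v2, 136). refcount(pp3)=1 -> write in place. 4 ppages; refcounts: pp0:4 pp1:4 pp2:3 pp3:1
Op 7: write(P2, v2, 142). refcount(pp2)=3>1 -> COPY to pp4. 5 ppages; refcounts: pp0:4 pp1:4 pp2:2 pp3:1 pp4:1
Op 8: write(P1, v1, 104). refcount(pp1)=4>1 -> COPY to pp5. 6 ppages; refcounts: pp0:4 pp1:3 pp2:2 pp3:1 pp4:1 pp5:1
Op 9: write(P3, v1, 167). refcount(pp1)=3>1 -> COPY to pp6. 7 ppages; refcounts: pp0:4 pp1:2 pp2:2 pp3:1 pp4:1 pp5:1 pp6:1
Op 10: write(P1, v0, 179). refcount(pp0)=4>1 -> COPY to pp7. 8 ppages; refcounts: pp0:3 pp1:2 pp2:2 pp3:1 pp4:1 pp5:1 pp6:1 pp7:1

yes no yes yes yes yes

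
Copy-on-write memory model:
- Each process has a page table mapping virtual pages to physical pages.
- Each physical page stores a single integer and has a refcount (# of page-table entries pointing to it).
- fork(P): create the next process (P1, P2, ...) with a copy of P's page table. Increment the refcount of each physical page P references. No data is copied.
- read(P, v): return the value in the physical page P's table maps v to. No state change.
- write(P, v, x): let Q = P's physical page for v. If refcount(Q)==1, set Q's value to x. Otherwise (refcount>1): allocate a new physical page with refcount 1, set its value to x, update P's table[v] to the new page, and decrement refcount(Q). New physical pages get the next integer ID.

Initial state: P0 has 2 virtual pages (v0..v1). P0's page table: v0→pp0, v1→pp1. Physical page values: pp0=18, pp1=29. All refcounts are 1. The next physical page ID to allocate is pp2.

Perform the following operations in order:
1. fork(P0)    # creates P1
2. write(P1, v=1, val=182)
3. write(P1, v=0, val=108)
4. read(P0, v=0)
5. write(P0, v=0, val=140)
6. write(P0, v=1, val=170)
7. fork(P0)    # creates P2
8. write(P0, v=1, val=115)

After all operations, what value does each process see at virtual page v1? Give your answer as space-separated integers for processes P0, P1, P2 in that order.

Op 1: fork(P0) -> P1. 2 ppages; refcounts: pp0:2 pp1:2
Op 2: write(P1, v1, 182). refcount(pp1)=2>1 -> COPY to pp2. 3 ppages; refcounts: pp0:2 pp1:1 pp2:1
Op 3: write(P1, v0, 108). refcount(pp0)=2>1 -> COPY to pp3. 4 ppages; refcounts: pp0:1 pp1:1 pp2:1 pp3:1
Op 4: read(P0, v0) -> 18. No state change.
Op 5: write(P0, v0, 140). refcount(pp0)=1 -> write in place. 4 ppages; refcounts: pp0:1 pp1:1 pp2:1 pp3:1
Op 6: write(P0, v1, 170). refcount(pp1)=1 -> write in place. 4 ppages; refcounts: pp0:1 pp1:1 pp2:1 pp3:1
Op 7: fork(P0) -> P2. 4 ppages; refcounts: pp0:2 pp1:2 pp2:1 pp3:1
Op 8: write(P0, v1, 115). refcount(pp1)=2>1 -> COPY to pp4. 5 ppages; refcounts: pp0:2 pp1:1 pp2:1 pp3:1 pp4:1
P0: v1 -> pp4 = 115
P1: v1 -> pp2 = 182
P2: v1 -> pp1 = 170

Answer: 115 182 170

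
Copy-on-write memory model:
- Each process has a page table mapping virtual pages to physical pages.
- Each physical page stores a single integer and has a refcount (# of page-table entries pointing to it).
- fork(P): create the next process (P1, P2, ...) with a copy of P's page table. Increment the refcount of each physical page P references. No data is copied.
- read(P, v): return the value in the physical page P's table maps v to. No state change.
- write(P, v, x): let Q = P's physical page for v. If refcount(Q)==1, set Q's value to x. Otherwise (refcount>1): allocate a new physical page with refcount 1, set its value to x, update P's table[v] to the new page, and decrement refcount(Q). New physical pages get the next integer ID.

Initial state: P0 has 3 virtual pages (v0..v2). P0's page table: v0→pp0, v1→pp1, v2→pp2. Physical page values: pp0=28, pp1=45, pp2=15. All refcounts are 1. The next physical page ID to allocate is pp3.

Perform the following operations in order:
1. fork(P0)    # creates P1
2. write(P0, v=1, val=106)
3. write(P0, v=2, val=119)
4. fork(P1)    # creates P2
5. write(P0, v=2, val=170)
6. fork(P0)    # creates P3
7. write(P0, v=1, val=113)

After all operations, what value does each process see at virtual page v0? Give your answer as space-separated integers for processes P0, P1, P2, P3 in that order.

Op 1: fork(P0) -> P1. 3 ppages; refcounts: pp0:2 pp1:2 pp2:2
Op 2: write(P0, v1, 106). refcount(pp1)=2>1 -> COPY to pp3. 4 ppages; refcounts: pp0:2 pp1:1 pp2:2 pp3:1
Op 3: write(P0, v2, 119). refcount(pp2)=2>1 -> COPY to pp4. 5 ppages; refcounts: pp0:2 pp1:1 pp2:1 pp3:1 pp4:1
Op 4: fork(P1) -> P2. 5 ppages; refcounts: pp0:3 pp1:2 pp2:2 pp3:1 pp4:1
Op 5: write(P0, v2, 170). refcount(pp4)=1 -> write in place. 5 ppages; refcounts: pp0:3 pp1:2 pp2:2 pp3:1 pp4:1
Op 6: fork(P0) -> P3. 5 ppages; refcounts: pp0:4 pp1:2 pp2:2 pp3:2 pp4:2
Op 7: write(P0, v1, 113). refcount(pp3)=2>1 -> COPY to pp5. 6 ppages; refcounts: pp0:4 pp1:2 pp2:2 pp3:1 pp4:2 pp5:1
P0: v0 -> pp0 = 28
P1: v0 -> pp0 = 28
P2: v0 -> pp0 = 28
P3: v0 -> pp0 = 28

Answer: 28 28 28 28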